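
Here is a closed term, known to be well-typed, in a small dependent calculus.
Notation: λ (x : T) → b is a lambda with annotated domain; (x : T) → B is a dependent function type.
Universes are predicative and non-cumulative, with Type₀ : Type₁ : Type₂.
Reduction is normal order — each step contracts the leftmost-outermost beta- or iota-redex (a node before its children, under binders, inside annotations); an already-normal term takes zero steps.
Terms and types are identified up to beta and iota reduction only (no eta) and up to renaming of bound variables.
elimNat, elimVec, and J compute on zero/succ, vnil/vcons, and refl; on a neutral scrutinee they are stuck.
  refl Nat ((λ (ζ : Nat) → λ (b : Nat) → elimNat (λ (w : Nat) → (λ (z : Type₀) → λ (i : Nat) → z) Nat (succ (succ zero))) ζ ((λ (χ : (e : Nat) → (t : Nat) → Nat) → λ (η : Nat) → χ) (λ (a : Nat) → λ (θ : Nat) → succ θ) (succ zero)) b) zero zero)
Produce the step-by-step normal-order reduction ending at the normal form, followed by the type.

normal-order reduction sequence:
  refl Nat ((λ (ζ : Nat) → λ (b : Nat) → elimNat (λ (w : Nat) → (λ (z : Type₀) → λ (i : Nat) → z) Nat (succ (succ zero))) ζ ((λ (χ : (e : Nat) → (t : Nat) → Nat) → λ (η : Nat) → χ) (λ (a : Nat) → λ (θ : Nat) → succ θ) (succ zero)) b) zero zero)
  ~> refl Nat ((λ (ζ : Nat) → elimNat (λ (b : Nat) → (λ (w : Type₀) → λ (z : Nat) → w) Nat (succ (succ zero))) zero ((λ (i : (χ : Nat) → (e : Nat) → Nat) → λ (t : Nat) → i) (λ (η : Nat) → λ (a : Nat) → succ a) (succ zero)) ζ) zero)
  ~> refl Nat (elimNat (λ (ζ : Nat) → (λ (b : Type₀) → λ (w : Nat) → b) Nat (succ (succ zero))) zero ((λ (z : (i : Nat) → (χ : Nat) → Nat) → λ (e : Nat) → z) (λ (t : Nat) → λ (η : Nat) → succ η) (succ zero)) zero)
  ~> refl Nat zero
type:
  Eq Nat zero zero


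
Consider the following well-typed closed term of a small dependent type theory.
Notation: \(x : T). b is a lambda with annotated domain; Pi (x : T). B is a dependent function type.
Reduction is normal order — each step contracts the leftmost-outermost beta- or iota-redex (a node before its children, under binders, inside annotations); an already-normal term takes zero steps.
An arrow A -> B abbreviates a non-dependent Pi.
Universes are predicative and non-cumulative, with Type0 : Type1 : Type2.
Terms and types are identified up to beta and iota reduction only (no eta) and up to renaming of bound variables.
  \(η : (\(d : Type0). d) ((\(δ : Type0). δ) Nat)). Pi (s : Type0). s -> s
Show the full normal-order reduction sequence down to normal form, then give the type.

normal-order reduction:
  \(η : (\(d : Type0). d) ((\(δ : Type0). δ) Nat)). Pi (s : Type0). s -> s
  ~> \(η : (\(d : Type0). d) Nat). Pi (δ : Type0). δ -> δ
  ~> \(η : Nat). Pi (d : Type0). d -> d
inferred type:
  Nat -> Type1


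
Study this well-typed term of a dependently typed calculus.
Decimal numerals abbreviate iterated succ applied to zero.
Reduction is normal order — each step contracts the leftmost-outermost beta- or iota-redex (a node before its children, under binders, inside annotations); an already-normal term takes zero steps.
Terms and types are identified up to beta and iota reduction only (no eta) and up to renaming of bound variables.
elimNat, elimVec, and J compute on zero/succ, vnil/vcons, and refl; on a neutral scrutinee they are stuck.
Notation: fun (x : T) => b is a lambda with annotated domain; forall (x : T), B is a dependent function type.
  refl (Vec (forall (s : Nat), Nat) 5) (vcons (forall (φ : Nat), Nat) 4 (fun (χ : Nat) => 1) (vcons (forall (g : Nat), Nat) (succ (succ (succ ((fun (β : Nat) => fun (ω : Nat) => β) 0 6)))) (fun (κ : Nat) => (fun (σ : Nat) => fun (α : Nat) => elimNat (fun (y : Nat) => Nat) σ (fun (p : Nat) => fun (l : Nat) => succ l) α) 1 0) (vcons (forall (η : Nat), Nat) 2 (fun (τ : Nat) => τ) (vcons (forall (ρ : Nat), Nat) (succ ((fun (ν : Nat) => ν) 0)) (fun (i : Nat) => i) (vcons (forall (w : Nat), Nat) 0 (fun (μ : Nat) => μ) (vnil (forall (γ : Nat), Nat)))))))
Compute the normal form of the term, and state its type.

normal form:
  refl (Vec (forall (s : Nat), Nat) 5) (vcons (forall (φ : Nat), Nat) 4 (fun (χ : Nat) => 1) (vcons (forall (g : Nat), Nat) 3 (fun (β : Nat) => 1) (vcons (forall (ω : Nat), Nat) 2 (fun (κ : Nat) => κ) (vcons (forall (σ : Nat), Nat) 1 (fun (α : Nat) => α) (vcons (forall (y : Nat), Nat) 0 (fun (p : Nat) => p) (vnil (forall (l : Nat), Nat)))))))
inferred type:
  Eq (Vec (forall (s : Nat), Nat) 5) (vcons (forall (φ : Nat), Nat) 4 (fun (χ : Nat) => 1) (vcons (forall (g : Nat), Nat) 3 (fun (β : Nat) => 1) (vcons (forall (ω : Nat), Nat) 2 (fun (κ : Nat) => κ) (vcons (forall (σ : Nat), Nat) 1 (fun (α : Nat) => α) (vcons (forall (y : Nat), Nat) 0 (fun (p : Nat) => p) (vnil (forall (l : Nat), Nat))))))) (vcons (forall (η : Nat), Nat) 4 (fun (τ : Nat) => 1) (vcons (forall (ρ : Nat), Nat) 3 (fun (ν : Nat) => 1) (vcons (forall (i : Nat), Nat) 2 (fun (w : Nat) => w) (vcons (forall (μ : Nat), Nat) 1 (fun (γ : Nat) => γ) (vcons (forall (j : Nat), Nat) 0 (fun (ξ : Nat) => ξ) (vnil (forall (z : Nat), Nat)))))))


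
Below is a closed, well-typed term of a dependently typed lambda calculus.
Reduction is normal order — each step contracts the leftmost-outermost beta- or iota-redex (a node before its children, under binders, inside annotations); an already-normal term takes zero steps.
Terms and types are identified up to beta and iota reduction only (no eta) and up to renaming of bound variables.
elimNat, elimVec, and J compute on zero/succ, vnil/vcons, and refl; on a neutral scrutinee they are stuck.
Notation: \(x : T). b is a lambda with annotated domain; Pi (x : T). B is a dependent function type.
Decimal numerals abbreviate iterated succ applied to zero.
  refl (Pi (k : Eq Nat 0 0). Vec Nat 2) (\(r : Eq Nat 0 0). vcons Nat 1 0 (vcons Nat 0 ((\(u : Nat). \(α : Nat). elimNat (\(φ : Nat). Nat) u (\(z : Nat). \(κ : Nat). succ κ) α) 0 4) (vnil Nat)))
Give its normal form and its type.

normal form:
  refl (Pi (k : Eq Nat 0 0). Vec Nat 2) (\(r : Eq Nat 0 0). vcons Nat 1 0 (vcons Nat 0 4 (vnil Nat)))
inferred type:
  Eq (Pi (k : Eq Nat 0 0). Vec Nat 2) (\(r : Eq Nat 0 0). vcons Nat 1 0 (vcons Nat 0 4 (vnil Nat))) (\(u : Eq Nat 0 0). vcons Nat 1 0 (vcons Nat 0 4 (vnil Nat)))
observation: the term reaches its normal form after 15 normal-order steps.


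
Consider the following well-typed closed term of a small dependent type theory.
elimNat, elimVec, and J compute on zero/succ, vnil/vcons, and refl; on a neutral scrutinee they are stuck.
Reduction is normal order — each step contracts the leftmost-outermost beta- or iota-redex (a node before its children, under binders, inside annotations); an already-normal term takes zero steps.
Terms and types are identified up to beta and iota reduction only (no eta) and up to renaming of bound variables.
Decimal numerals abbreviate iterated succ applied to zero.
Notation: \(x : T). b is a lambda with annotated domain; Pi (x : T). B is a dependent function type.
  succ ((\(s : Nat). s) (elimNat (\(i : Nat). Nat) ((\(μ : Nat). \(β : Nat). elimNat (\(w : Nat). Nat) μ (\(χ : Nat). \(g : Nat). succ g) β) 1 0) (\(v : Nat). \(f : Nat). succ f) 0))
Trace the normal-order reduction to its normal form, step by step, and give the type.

reduction (normal order):
  succ ((\(s : Nat). s) (elimNat (\(i : Nat). Nat) ((\(μ : Nat). \(β : Nat). elimNat (\(w : Nat). Nat) μ (\(χ : Nat). \(g : Nat). succ g) β) 1 0) (\(v : Nat). \(f : Nat). succ f) 0))
  ~> succ (elimNat (\(s : Nat). Nat) ((\(i : Nat). \(μ : Nat). elimNat (\(β : Nat). Nat) i (\(w : Nat). \(χ : Nat). succ χ) μ) 1 0) (\(g : Nat). \(v : Nat). succ v) 0)
  ~> succ ((\(s : Nat). \(i : Nat). elimNat (\(μ : Nat). Nat) s (\(β : Nat). \(w : Nat). succ w) i) 1 0)
  ~> succ ((\(s : Nat). elimNat (\(i : Nat). Nat) 1 (\(μ : Nat). \(β : Nat). succ β) s) 0)
  ~> succ (elimNat (\(s : Nat). Nat) 1 (\(i : Nat). \(μ : Nat). succ μ) 0)
  ~> 2
the term's type:
  Nat


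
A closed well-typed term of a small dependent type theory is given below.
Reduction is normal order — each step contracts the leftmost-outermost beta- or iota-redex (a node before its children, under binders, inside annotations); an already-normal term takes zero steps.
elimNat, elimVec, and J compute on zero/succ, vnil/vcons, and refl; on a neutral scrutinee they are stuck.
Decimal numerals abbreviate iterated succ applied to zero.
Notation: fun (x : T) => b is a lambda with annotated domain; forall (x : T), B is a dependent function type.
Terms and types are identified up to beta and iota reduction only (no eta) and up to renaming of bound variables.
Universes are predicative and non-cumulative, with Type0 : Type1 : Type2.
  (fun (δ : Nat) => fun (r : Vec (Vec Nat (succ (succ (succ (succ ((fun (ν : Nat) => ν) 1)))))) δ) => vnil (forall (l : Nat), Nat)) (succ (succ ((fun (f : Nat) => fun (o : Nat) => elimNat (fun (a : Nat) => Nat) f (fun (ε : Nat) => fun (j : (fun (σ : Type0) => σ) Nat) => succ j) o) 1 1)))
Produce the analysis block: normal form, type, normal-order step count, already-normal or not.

reduced normal form:
  fun (δ : Vec (Vec Nat 5) 4) => vnil (forall (r : Nat), Nat)
inferred type:
  forall (δ : Vec (Vec Nat 5) 4), Vec (forall (r : Nat), Nat) 0
reduction steps (normal order): 8
term was already normal: no
first redex: a beta-redex


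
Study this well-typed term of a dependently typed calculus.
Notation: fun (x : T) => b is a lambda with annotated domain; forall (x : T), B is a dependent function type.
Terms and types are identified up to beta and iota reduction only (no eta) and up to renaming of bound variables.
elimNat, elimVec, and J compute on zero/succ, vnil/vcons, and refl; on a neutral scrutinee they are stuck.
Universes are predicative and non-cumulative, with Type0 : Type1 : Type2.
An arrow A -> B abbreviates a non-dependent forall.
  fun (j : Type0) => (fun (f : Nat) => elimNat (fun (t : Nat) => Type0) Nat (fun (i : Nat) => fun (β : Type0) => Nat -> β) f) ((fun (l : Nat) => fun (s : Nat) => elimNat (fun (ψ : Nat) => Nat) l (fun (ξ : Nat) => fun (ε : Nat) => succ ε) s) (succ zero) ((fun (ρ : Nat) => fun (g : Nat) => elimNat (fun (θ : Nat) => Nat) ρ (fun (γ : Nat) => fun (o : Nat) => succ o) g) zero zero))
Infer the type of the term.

type:
  Type0 -> Type0


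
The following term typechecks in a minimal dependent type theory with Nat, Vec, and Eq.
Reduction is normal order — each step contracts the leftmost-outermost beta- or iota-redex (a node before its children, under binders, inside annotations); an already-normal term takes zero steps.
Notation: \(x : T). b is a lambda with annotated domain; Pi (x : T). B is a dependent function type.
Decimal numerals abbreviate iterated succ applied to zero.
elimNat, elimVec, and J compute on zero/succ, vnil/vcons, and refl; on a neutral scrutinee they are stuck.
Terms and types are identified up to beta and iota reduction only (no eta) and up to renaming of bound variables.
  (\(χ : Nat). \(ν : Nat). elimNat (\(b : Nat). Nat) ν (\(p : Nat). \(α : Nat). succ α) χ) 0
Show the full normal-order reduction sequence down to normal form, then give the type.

reduction (normal order):
  (\(χ : Nat). \(ν : Nat). elimNat (\(b : Nat). Nat) ν (\(p : Nat). \(α : Nat). succ α) χ) 0
  ~> \(χ : Nat). elimNat (\(ν : Nat). Nat) χ (\(b : Nat). \(p : Nat). succ p) 0
  ~> \(χ : Nat). χ
the term's type:
  Pi (χ : Nat). Nat


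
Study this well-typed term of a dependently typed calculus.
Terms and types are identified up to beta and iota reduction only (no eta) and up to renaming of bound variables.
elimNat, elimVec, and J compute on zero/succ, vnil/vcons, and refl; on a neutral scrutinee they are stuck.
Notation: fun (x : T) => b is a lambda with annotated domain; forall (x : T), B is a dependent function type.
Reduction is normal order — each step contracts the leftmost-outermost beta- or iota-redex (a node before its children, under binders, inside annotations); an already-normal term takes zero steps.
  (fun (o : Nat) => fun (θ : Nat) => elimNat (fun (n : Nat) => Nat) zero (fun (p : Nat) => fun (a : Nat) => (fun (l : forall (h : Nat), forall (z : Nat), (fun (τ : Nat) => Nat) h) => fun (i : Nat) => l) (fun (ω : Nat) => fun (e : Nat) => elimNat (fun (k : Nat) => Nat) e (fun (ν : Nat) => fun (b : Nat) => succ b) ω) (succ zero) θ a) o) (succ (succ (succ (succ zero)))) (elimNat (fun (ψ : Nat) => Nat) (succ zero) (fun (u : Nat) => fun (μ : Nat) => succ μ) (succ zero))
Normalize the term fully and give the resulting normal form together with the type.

normal form:
  succ (succ (succ (succ (succ (succ (succ (succ zero)))))))
inferred type:
  Nat
observation: normalization takes exactly 75 steps under the normal-order strategy.


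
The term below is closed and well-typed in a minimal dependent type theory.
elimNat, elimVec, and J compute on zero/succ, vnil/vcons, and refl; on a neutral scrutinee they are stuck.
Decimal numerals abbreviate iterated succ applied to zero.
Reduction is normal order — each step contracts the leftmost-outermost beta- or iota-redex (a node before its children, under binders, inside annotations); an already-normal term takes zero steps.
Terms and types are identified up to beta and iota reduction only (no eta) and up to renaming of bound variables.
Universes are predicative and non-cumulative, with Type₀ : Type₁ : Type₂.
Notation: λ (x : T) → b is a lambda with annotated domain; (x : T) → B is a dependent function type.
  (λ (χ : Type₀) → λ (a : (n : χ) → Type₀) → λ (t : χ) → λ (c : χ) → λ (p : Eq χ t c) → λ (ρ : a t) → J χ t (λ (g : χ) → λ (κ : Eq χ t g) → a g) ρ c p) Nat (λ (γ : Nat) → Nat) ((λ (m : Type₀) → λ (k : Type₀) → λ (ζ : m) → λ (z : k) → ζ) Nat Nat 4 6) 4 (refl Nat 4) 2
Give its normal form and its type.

reduced normal form:
  2
the term's type:
  Nat
observation: 7 normal-order steps separate the term from its normal form.


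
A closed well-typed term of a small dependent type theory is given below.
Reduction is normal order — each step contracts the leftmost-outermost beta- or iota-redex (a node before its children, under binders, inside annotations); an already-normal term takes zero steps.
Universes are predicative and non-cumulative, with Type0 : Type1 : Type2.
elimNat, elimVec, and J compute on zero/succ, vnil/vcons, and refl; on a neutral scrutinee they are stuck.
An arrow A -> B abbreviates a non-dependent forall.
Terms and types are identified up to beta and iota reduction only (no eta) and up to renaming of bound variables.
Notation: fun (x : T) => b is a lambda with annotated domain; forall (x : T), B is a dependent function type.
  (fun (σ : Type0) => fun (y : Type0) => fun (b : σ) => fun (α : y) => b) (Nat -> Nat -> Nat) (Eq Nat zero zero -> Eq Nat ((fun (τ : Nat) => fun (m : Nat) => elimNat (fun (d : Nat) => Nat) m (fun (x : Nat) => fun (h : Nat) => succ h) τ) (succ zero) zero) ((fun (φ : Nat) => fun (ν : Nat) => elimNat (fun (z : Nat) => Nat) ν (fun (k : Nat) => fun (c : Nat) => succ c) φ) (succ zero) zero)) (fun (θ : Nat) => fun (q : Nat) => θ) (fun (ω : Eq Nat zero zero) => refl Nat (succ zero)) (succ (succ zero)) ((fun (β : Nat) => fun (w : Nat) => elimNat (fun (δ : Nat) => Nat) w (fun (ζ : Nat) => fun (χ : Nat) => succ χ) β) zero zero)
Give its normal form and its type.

reduced normal form:
  succ (succ zero)
type:
  Nat


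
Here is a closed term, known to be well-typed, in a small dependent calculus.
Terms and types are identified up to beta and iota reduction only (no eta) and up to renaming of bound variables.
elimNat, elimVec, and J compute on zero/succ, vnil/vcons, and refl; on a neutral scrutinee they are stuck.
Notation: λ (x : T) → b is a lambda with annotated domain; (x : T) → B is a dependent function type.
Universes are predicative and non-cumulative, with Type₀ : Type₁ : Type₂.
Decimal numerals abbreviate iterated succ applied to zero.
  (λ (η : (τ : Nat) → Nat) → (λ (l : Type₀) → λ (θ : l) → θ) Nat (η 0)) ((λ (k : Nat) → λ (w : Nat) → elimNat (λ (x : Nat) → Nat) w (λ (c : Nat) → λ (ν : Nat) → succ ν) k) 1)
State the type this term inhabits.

inferred type:
  Nat


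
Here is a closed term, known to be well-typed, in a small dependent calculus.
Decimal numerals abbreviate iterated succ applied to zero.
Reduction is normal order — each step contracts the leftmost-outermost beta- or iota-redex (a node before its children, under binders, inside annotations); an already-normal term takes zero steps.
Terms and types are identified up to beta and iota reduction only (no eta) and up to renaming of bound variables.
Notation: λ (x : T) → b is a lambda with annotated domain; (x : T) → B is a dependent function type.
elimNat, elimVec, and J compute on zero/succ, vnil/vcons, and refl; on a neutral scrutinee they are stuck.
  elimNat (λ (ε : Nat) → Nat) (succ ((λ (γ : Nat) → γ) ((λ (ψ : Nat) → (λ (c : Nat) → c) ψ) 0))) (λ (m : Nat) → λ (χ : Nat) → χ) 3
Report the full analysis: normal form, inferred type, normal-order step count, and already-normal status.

normal form:
  1
type:
  Nat
reduction steps (normal order): 13
term was already normal: no
first contracted redex: an elimNat iota-redex


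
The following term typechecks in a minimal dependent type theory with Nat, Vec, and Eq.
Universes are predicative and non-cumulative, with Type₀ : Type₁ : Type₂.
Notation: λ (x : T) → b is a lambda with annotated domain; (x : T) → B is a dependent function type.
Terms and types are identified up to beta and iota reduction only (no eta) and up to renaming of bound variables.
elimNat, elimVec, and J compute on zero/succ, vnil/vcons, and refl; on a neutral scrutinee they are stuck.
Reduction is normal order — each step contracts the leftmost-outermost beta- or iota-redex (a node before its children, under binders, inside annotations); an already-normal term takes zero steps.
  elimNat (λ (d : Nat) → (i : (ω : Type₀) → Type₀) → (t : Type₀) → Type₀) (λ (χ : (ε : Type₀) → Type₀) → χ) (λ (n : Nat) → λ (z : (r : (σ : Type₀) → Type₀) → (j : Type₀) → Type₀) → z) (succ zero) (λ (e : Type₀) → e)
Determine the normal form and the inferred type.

reduced normal form:
  λ (d : Type₀) → d
the term's type:
  (d : Type₀) → Type₀


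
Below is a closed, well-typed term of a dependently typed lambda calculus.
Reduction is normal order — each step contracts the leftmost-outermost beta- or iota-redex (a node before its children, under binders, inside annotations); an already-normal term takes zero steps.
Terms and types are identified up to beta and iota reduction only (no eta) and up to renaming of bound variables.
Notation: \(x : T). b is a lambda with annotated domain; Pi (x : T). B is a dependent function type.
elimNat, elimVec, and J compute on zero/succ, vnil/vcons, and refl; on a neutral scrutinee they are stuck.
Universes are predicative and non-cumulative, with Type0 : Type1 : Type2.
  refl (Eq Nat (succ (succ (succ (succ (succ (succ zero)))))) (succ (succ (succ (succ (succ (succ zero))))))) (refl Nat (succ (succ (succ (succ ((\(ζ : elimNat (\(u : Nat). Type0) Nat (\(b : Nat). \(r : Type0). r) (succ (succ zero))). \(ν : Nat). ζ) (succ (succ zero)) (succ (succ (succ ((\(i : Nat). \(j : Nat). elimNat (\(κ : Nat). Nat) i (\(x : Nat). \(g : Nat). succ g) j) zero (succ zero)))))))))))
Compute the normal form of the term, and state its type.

resulting normal form:
  refl (Eq Nat (succ (succ (succ (succ (succ (succ zero)))))) (succ (succ (succ (succ (succ (succ zero))))))) (refl Nat (succ (succ (succ (succ (succ (succ zero)))))))
the term's type:
  Eq (Eq Nat (succ (succ (succ (succ (succ (succ zero)))))) (succ (succ (succ (succ (succ (succ zero))))))) (refl Nat (succ (succ (succ (succ (succ (succ zero))))))) (refl Nat (succ (succ (succ (succ (succ (succ zero)))))))
observation: the term reaches its normal form after 2 normal-order steps.


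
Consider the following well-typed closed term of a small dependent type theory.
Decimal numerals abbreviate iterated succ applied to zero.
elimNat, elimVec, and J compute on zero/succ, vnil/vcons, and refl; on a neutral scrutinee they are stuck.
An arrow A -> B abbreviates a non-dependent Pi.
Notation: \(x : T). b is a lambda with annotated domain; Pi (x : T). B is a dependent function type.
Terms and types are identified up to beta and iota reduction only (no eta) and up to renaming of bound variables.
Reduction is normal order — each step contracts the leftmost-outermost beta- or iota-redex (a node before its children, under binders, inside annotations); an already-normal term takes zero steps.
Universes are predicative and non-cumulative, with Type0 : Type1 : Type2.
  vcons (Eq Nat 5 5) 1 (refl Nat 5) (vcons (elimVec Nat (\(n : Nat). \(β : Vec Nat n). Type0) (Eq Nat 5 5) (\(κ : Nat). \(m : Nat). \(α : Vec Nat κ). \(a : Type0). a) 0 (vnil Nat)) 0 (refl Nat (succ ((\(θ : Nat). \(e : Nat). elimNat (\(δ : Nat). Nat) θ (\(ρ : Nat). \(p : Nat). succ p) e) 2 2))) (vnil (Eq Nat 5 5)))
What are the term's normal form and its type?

normal form:
  vcons (Eq Nat 5 5) 1 (refl Nat 5) (vcons (Eq Nat 5 5) 0 (refl Nat 5) (vnil (Eq Nat 5 5)))
type:
  Vec (Eq Nat 5 5) 2
observation: contracting an elimVec iota-redex first, the term normalizes in 10 steps.


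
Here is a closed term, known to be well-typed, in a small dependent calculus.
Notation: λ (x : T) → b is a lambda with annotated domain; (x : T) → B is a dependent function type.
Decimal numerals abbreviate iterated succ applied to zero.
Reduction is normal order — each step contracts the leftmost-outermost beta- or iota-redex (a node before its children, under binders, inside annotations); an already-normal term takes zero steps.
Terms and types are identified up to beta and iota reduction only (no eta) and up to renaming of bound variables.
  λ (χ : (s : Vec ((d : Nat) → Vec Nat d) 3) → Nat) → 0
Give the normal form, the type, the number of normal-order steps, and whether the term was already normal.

resulting normal form:
  λ (χ : (s : Vec ((d : Nat) → Vec Nat d) 3) → Nat) → 0
the term's type:
  (χ : (s : Vec ((d : Nat) → Vec Nat d) 3) → Nat) → Nat
reduction steps (normal order): 0
term was already normal: yes


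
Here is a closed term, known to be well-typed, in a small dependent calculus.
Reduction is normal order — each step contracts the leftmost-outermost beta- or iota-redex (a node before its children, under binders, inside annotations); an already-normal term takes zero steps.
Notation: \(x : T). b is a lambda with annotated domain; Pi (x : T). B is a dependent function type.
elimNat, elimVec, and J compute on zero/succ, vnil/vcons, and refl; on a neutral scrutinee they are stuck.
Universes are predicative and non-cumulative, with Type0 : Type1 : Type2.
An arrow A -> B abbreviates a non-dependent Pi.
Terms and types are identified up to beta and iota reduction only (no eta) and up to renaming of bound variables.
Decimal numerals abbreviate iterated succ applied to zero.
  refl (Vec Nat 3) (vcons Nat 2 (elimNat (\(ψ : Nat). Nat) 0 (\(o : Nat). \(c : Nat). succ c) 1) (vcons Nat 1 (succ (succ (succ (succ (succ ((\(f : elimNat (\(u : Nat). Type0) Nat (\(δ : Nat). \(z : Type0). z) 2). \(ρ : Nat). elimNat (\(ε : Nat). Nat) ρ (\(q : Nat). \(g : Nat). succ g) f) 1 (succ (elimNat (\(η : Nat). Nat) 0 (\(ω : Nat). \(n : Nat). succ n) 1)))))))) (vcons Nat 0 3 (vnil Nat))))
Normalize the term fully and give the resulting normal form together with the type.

resulting normal form:
  refl (Vec Nat 3) (vcons Nat 2 1 (vcons Nat 1 8 (vcons Nat 0 3 (vnil Nat))))
the term's type:
  Eq (Vec Nat 3) (vcons Nat 2 1 (vcons Nat 1 8 (vcons Nat 0 3 (vnil Nat)))) (vcons Nat 2 1 (vcons Nat 1 8 (vcons Nat 0 3 (vnil Nat))))


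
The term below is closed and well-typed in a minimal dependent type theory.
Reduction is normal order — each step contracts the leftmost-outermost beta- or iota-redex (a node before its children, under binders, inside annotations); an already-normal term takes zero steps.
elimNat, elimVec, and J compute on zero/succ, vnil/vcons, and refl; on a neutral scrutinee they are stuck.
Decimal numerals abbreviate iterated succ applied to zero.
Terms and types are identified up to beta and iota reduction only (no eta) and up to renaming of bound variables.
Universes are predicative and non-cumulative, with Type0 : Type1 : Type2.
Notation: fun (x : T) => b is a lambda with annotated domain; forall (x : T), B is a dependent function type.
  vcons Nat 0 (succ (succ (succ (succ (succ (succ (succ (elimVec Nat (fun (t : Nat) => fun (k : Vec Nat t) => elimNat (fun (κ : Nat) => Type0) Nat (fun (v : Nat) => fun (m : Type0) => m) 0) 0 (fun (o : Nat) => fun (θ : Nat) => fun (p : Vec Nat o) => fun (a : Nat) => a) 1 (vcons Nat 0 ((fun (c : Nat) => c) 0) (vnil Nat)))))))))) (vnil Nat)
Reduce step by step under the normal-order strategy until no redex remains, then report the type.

reduction (normal order):
  vcons Nat 0 (succ (succ (succ (succ (succ (succ (succ (elimVec Nat (fun (t : Nat) => fun (k : Vec Nat t) => elimNat (fun (κ : Nat) => Type0) Nat (fun (v : Nat) => fun (m : Type0) => m) 0) 0 (fun (o : Nat) => fun (θ : Nat) => fun (p : Vec Nat o) => fun (a : Nat) => a) 1 (vcons Nat 0 ((fun (c : Nat) => c) 0) (vnil Nat)))))))))) (vnil Nat)
  ~> vcons Nat 0 (succ (succ (succ (succ (succ (succ (succ ((fun (t : Nat) => fun (k : Nat) => fun (κ : Vec Nat t) => fun (v : Nat) => v) 0 ((fun (m : Nat) => m) 0) (vnil Nat) (elimVec Nat (fun (o : Nat) => fun (θ : Vec Nat o) => elimNat (fun (p : Nat) => Type0) Nat (fun (a : Nat) => fun (c : Type0) => c) 0) 0 (fun (l : Nat) => fun (ψ : Nat) => fun (j : Vec Nat l) => fun (i : Nat) => i) 0 (vnil Nat)))))))))) (vnil Nat)
  ~> vcons Nat 0 (succ (succ (succ (succ (succ (succ (succ ((fun (t : Nat) => fun (k : Vec Nat 0) => fun (κ : Nat) => κ) ((fun (v : Nat) => v) 0) (vnil Nat) (elimVec Nat (fun (m : Nat) => fun (o : Vec Nat m) => elimNat (fun (θ : Nat) => Type0) Nat (fun (p : Nat) => fun (a : Type0) => a) 0) 0 (fun (c : Nat) => fun (l : Nat) => fun (ψ : Vec Nat c) => fun (j : Nat) => j) 0 (vnil Nat)))))))))) (vnil Nat)
  ~> vcons Nat 0 (succ (succ (succ (succ (succ (succ (succ ((fun (t : Vec Nat 0) => fun (k : Nat) => k) (vnil Nat) (elimVec Nat (fun (κ : Nat) => fun (v : Vec Nat κ) => elimNat (fun (m : Nat) => Type0) Nat (fun (o : Nat) => fun (θ : Type0) => θ) 0) 0 (fun (p : Nat) => fun (a : Nat) => fun (c : Vec Nat p) => fun (l : Nat) => l) 0 (vnil Nat)))))))))) (vnil Nat)
  ~> vcons Nat 0 (succ (succ (succ (succ (succ (succ (succ ((fun (t : Nat) => t) (elimVec Nat (fun (k : Nat) => fun (κ : Vec Nat k) => elimNat (fun (v : Nat) => Type0) Nat (fun (m : Nat) => fun (o : Type0) => o) 0) 0 (fun (θ : Nat) => fun (p : Nat) => fun (a : Vec Nat θ) => fun (c : Nat) => c) 0 (vnil Nat)))))))))) (vnil Nat)
  ~> vcons Nat 0 (succ (succ (succ (succ (succ (succ (succ (elimVec Nat (fun (t : Nat) => fun (k : Vec Nat t) => elimNat (fun (κ : Nat) => Type0) Nat (fun (v : Nat) => fun (m : Type0) => m) 0) 0 (fun (o : Nat) => fun (θ : Nat) => fun (p : Vec Nat o) => fun (a : Nat) => a) 0 (vnil Nat))))))))) (vnil Nat)
  ~> vcons Nat 0 7 (vnil Nat)
type:
  Vec Nat 1


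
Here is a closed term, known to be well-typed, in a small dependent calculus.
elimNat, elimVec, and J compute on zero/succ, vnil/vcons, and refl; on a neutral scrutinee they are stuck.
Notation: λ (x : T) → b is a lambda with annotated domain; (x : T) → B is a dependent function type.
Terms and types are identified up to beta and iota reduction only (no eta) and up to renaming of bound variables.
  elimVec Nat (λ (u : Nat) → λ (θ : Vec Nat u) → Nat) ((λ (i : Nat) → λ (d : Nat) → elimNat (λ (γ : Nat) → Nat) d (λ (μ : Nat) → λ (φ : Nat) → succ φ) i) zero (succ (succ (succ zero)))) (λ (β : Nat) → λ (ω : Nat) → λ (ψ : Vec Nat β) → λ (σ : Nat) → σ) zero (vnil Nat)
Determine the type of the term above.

inferred type:
  Nat


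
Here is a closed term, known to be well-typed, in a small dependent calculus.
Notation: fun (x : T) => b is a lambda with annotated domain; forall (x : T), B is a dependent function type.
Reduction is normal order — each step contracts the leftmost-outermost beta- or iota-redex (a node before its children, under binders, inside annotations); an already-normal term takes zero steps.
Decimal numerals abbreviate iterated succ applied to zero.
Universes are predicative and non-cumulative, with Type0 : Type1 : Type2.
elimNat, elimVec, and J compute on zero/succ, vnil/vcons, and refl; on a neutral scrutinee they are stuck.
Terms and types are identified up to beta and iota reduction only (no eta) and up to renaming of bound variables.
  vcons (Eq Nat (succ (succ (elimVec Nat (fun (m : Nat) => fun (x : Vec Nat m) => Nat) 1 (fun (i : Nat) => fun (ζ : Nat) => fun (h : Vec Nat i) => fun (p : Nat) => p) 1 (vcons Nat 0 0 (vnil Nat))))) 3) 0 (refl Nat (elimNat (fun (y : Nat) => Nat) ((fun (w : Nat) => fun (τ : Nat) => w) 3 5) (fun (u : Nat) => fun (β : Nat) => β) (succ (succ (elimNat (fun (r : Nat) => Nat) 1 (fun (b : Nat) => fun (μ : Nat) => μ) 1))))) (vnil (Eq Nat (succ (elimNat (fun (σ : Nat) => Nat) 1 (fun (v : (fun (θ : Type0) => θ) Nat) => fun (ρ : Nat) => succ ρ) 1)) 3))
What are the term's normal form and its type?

normal form:
  vcons (Eq Nat 3 3) 0 (refl Nat 3) (vnil (Eq Nat 3 3))
inferred type:
  Vec (Eq Nat 3 3) 1


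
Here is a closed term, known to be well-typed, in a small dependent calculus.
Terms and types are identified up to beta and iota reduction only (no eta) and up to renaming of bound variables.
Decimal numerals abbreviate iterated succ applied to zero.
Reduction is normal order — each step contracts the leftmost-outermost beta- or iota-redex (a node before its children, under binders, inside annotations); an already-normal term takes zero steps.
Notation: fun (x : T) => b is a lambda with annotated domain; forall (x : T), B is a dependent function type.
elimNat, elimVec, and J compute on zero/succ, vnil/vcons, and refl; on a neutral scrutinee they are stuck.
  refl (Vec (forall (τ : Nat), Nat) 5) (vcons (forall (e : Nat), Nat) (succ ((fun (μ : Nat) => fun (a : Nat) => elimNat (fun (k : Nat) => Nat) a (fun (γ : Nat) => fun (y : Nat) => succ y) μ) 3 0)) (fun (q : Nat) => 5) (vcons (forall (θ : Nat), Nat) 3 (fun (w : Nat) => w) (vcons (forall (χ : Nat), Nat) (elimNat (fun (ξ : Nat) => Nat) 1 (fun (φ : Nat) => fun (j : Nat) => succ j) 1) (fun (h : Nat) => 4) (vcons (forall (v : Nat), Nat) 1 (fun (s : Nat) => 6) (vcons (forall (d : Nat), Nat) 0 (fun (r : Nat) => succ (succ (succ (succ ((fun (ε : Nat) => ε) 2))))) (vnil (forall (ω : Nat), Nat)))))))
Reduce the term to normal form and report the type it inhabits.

reduced normal form:
  refl (Vec (forall (τ : Nat), Nat) 5) (vcons (forall (e : Nat), Nat) 4 (fun (μ : Nat) => 5) (vcons (forall (a : Nat), Nat) 3 (fun (k : Nat) => k) (vcons (forall (γ : Nat), Nat) 2 (fun (y : Nat) => 4) (vcons (forall (q : Nat), Nat) 1 (fun (θ : Nat) => 6) (vcons (forall (w : Nat), Nat) 0 (fun (χ : Nat) => 6) (vnil (forall (ξ : Nat), Nat)))))))
type:
  Eq (Vec (forall (τ : Nat), Nat) 5) (vcons (forall (e : Nat), Nat) 4 (fun (μ : Nat) => 5) (vcons (forall (a : Nat), Nat) 3 (fun (k : Nat) => k) (vcons (forall (γ : Nat), Nat) 2 (fun (y : Nat) => 4) (vcons (forall (q : Nat), Nat) 1 (fun (θ : Nat) => 6) (vcons (forall (w : Nat), Nat) 0 (fun (χ : Nat) => 6) (vnil (forall (ξ : Nat), Nat))))))) (vcons (forall (φ : Nat), Nat) 4 (fun (j : Nat) => 5) (vcons (forall (h : Nat), Nat) 3 (fun (v : Nat) => v) (vcons (forall (s : Nat), Nat) 2 (fun (d : Nat) => 4) (vcons (forall (r : Nat), Nat) 1 (fun (ε : Nat) => 6) (vcons (forall (ω : Nat), Nat) 0 (fun (δ : Nat) => 6) (vnil (forall (i : Nat), Nat)))))))
observation: the term reaches its normal form after 17 normal-order steps.


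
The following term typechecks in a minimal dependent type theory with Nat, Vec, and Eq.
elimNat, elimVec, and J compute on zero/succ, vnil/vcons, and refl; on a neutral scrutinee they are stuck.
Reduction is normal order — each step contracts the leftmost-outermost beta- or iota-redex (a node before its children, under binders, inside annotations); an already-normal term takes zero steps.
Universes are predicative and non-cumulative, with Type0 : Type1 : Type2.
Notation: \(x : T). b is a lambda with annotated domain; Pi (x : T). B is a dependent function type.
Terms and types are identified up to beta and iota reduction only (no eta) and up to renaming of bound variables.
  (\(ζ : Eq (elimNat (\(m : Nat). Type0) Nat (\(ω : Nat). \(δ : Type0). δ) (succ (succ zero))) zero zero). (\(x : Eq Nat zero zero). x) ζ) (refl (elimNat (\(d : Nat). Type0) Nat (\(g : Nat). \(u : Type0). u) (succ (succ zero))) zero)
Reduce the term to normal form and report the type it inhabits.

normal form:
  refl Nat zero
inferred type:
  Eq Nat zero zero


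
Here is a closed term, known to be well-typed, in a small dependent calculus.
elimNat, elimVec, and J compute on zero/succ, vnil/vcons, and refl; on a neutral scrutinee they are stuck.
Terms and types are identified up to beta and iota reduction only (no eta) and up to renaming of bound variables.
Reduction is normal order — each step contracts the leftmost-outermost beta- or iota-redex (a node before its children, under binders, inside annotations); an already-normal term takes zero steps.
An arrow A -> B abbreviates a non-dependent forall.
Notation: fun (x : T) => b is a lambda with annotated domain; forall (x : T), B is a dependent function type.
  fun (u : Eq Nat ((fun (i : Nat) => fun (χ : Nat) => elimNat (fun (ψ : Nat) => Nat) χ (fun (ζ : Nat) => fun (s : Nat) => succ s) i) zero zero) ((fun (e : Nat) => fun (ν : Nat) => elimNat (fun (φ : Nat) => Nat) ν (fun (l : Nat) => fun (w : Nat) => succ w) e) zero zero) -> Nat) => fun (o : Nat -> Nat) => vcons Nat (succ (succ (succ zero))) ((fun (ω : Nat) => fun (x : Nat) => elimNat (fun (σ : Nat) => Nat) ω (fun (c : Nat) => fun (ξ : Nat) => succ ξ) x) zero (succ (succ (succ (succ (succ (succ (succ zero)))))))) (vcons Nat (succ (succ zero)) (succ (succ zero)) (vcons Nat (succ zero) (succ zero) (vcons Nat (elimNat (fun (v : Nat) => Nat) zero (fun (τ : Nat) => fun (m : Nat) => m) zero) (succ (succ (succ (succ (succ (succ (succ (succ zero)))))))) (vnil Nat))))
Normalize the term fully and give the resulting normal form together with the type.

reduced normal form:
  fun (u : Eq Nat zero zero -> Nat) => fun (i : Nat -> Nat) => vcons Nat (succ (succ (succ zero))) (succ (succ (succ (succ (succ (succ (succ zero))))))) (vcons Nat (succ (succ zero)) (succ (succ zero)) (vcons Nat (succ zero) (succ zero) (vcons Nat zero (succ (succ (succ (succ (succ (succ (succ (succ zero)))))))) (vnil Nat))))
inferred type:
  (Eq Nat zero zero -> Nat) -> (Nat -> Nat) -> Vec Nat (succ (succ (succ (succ zero))))
observation: reduction starts at a beta-redex, and 31 normal-order steps reach the normal form.


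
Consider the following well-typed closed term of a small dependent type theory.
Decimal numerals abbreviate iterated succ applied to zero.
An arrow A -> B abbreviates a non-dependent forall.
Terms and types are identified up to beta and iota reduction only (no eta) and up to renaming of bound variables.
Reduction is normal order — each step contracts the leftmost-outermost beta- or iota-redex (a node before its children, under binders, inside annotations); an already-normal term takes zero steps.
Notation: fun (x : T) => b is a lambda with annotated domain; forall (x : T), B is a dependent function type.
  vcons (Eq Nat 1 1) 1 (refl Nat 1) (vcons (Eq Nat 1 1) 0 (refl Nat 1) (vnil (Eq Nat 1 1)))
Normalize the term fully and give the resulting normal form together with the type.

reduced normal form:
  vcons (Eq Nat 1 1) 1 (refl Nat 1) (vcons (Eq Nat 1 1) 0 (refl Nat 1) (vnil (Eq Nat 1 1)))
inferred type:
  Vec (Eq Nat 1 1) 2
observation: the term is already in normal form.


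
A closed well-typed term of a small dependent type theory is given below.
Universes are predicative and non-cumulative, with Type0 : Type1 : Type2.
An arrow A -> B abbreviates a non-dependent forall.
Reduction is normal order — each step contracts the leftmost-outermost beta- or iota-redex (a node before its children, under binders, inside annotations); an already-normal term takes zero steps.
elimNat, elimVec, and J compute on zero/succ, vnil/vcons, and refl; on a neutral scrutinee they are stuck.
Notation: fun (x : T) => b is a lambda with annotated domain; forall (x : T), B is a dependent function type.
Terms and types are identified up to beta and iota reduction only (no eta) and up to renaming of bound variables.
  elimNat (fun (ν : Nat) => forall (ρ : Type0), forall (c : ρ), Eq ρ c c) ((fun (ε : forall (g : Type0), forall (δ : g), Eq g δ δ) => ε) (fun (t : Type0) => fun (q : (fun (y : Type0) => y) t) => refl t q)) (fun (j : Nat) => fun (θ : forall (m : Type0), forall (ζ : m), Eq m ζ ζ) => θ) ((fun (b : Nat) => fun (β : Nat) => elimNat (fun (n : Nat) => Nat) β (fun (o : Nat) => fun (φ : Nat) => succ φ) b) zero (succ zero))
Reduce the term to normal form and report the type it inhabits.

resulting normal form:
  fun (ν : Type0) => fun (ρ : ν) => refl ν ρ
inferred type:
  forall (ν : Type0), forall (ρ : ν), Eq ν ρ ρ
observation: normalization takes exactly 9 steps under the normal-order strategy.


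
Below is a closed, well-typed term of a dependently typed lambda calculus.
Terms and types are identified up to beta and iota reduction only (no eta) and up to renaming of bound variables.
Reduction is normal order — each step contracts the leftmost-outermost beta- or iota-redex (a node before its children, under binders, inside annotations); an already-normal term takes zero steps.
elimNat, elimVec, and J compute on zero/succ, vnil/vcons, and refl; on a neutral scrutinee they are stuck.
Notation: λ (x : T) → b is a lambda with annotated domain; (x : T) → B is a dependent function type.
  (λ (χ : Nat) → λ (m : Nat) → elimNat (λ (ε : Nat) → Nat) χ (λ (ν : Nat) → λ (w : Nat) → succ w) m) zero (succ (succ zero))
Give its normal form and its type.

normal form:
  succ (succ zero)
type:
  Nat
observation: 9 normal-order steps normalize the term, beginning with a beta-redex.


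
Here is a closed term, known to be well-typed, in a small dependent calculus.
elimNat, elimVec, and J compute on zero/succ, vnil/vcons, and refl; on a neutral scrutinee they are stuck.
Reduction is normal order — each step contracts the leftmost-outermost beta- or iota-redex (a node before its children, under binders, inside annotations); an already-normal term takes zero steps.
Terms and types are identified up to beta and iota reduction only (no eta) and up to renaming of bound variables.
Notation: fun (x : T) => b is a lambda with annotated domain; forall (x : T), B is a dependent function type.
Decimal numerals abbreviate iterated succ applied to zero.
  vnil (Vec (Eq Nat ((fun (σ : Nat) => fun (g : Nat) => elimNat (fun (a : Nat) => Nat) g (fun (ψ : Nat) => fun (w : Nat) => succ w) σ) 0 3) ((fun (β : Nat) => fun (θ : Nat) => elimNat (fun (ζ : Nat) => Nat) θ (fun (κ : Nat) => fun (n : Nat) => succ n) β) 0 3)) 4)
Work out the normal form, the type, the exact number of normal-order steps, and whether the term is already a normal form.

normal form:
  vnil (Vec (Eq Nat 3 3) 4)
inferred type:
  Vec (Vec (Eq Nat 3 3) 4) 0
steps to reach normal form (normal order): 6
already normal: no
first contracted redex: a beta-redex


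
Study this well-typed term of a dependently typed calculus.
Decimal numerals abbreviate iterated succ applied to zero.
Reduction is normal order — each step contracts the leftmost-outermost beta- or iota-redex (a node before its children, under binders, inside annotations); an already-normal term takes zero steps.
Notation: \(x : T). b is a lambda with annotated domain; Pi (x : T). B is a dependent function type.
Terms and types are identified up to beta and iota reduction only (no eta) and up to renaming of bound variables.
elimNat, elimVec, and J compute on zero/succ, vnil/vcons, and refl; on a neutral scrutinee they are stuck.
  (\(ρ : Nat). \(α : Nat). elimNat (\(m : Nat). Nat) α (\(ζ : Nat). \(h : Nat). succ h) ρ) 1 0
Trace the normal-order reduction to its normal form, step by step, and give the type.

normal-order reduction:
  (\(ρ : Nat). \(α : Nat). elimNat (\(m : Nat). Nat) α (\(ζ : Nat). \(h : Nat). succ h) ρ) 1 0
  ~> (\(ρ : Nat). elimNat (\(α : Nat). Nat) ρ (\(m : Nat). \(ζ : Nat). succ ζ) 1) 0
  ~> elimNat (\(ρ : Nat). Nat) 0 (\(α : Nat). \(m : Nat). succ m) 1
  ~> (\(ρ : Nat). \(α : Nat). succ α) 0 (elimNat (\(m : Nat). Nat) 0 (\(ζ : Nat). \(h : Nat). succ h) 0)
  ~> (\(ρ : Nat). succ ρ) (elimNat (\(α : Nat). Nat) 0 (\(m : Nat). \(ζ : Nat). succ ζ) 0)
  ~> succ (elimNat (\(ρ : Nat). Nat) 0 (\(α : Nat). \(m : Nat). succ m) 0)
  ~> 1
inferred type:
  Nat
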